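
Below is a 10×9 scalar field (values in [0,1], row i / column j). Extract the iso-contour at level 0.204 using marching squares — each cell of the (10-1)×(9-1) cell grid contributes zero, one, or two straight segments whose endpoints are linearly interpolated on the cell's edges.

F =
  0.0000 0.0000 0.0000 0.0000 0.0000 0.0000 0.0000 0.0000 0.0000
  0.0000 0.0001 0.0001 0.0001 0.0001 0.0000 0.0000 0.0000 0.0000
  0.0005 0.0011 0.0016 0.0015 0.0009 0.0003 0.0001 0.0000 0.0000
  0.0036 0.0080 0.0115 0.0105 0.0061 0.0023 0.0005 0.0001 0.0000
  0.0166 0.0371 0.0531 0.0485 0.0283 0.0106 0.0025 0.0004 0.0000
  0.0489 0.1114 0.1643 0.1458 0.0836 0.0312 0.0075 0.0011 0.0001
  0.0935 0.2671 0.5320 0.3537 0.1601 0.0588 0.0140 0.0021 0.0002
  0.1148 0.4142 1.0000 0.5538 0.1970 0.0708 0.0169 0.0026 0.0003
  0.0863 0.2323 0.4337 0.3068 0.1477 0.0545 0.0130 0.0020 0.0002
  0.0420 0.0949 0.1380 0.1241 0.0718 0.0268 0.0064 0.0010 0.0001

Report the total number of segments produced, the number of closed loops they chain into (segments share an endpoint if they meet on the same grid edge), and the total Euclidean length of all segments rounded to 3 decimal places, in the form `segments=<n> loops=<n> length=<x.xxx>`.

cell (5,0): code 0100 → (5.595,1.000)–(6.000,0.637)
cell (5,1): code 1100 → (5.108,2.000)–(5.595,1.000)
cell (5,2): code 1100 → (5.280,3.000)–(5.108,2.000)
cell (5,3): code 1000 → (6.000,3.773)–(5.280,3.000)
cell (6,0): code 0110 → (6.000,0.637)–(7.000,0.298)
cell (6,3): code 1001 → (7.000,3.980)–(6.000,3.773)
cell (7,0): code 0110 → (7.000,0.298)–(8.000,0.806)
cell (7,3): code 1001 → (8.000,3.646)–(7.000,3.980)
cell (8,0): code 0010 → (8.000,0.806)–(8.206,1.000)
cell (8,1): code 0011 → (8.206,1.000)–(8.777,2.000)
cell (8,2): code 0011 → (8.777,2.000)–(8.563,3.000)
cell (8,3): code 0001 → (8.563,3.000)–(8.000,3.646)
total: 12 segments, chained into 1 closed loop(s), length Σ = 11.294705

segments=12 loops=1 length=11.295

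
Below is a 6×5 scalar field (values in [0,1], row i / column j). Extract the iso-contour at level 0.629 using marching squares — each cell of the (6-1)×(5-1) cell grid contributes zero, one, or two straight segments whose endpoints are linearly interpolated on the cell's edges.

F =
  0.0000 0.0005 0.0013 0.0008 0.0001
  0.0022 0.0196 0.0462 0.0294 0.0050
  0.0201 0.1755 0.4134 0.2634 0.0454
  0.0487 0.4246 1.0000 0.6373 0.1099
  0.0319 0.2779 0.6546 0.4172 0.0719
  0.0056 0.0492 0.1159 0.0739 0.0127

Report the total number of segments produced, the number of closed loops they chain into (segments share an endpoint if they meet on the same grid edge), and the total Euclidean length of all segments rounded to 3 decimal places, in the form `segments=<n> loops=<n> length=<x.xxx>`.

segments=8 loops=1 length=4.810

cell (2,1): code 0100 → (2.368,2.000)–(3.000,1.355)
cell (2,2): code 1100 → (2.978,3.000)–(2.368,2.000)
cell (2,3): code 1000 → (3.000,3.016)–(2.978,3.000)
cell (3,1): code 0110 → (3.000,1.355)–(4.000,1.932)
cell (3,2): code 1011 → (4.000,2.108)–(3.038,3.000)
cell (3,3): code 0001 → (3.038,3.000)–(3.000,3.016)
cell (4,1): code 0010 → (4.000,1.932)–(4.048,2.000)
cell (4,2): code 0001 → (4.048,2.000)–(4.000,2.108)
total: 8 segments, chained into 1 closed loop(s), length Σ = 4.810186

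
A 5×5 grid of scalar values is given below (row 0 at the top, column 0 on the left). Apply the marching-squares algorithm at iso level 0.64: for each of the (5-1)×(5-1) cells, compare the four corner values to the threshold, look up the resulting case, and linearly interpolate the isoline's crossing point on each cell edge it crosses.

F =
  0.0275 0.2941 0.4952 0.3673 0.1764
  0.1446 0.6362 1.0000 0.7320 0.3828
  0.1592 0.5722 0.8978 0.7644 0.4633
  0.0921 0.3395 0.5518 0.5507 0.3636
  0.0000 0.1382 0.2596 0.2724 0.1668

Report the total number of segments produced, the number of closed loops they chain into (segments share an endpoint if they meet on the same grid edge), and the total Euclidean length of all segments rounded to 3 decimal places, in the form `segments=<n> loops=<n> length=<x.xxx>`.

segments=8 loops=1 length=7.530

cell (0,1): code 0100 → (0.287,2.000)–(1.000,1.010)
cell (0,2): code 1100 → (0.748,3.000)–(0.287,2.000)
cell (0,3): code 1000 → (1.000,3.263)–(0.748,3.000)
cell (1,1): code 0110 → (1.000,1.010)–(2.000,1.208)
cell (1,3): code 1001 → (2.000,3.413)–(1.000,3.263)
cell (2,1): code 0010 → (2.000,1.208)–(2.745,2.000)
cell (2,2): code 0011 → (2.745,2.000)–(2.582,3.000)
cell (2,3): code 0001 → (2.582,3.000)–(2.000,3.413)
total: 8 segments, chained into 1 closed loop(s), length Σ = 7.530377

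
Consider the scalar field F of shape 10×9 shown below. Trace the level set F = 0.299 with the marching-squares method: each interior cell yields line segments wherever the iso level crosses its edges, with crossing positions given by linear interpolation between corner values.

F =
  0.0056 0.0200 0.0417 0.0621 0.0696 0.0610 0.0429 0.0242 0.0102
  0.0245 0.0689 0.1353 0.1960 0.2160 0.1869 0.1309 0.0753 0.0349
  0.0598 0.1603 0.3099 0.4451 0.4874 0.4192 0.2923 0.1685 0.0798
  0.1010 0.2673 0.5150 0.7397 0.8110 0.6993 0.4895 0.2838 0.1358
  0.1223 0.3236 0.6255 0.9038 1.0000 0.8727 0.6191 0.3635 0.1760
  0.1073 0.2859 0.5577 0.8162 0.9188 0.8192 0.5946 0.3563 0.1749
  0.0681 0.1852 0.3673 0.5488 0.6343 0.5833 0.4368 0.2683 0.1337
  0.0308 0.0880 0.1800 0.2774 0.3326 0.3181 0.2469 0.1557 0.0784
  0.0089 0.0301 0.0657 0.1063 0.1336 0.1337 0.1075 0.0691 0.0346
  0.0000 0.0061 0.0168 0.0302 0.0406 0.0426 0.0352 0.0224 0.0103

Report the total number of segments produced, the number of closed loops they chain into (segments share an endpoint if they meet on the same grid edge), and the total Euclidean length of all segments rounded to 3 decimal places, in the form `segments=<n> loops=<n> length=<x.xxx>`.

segments=26 loops=1 length=19.271

cell (1,1): code 0100 → (1.938,2.000)–(2.000,1.927)
cell (1,2): code 1100 → (1.413,3.000)–(1.938,2.000)
cell (1,3): code 1100 → (1.306,4.000)–(1.413,3.000)
cell (1,4): code 1100 → (1.483,5.000)–(1.306,4.000)
cell (1,5): code 1000 → (2.000,5.947)–(1.483,5.000)
cell (2,1): code 0110 → (2.000,1.927)–(3.000,1.128)
cell (2,5): code 1101 → (2.034,6.000)–(2.000,5.947)
cell (2,6): code 1000 → (3.000,6.926)–(2.034,6.000)
cell (3,0): code 0100 → (3.563,1.000)–(4.000,0.878)
cell (3,1): code 1110 → (3.000,1.128)–(3.563,1.000)
cell (3,6): code 1101 → (3.191,7.000)–(3.000,6.926)
cell (3,7): code 1000 → (4.000,7.344)–(3.191,7.000)
cell (4,0): code 0010 → (4.000,0.878)–(4.653,1.000)
cell (4,1): code 0111 → (4.653,1.000)–(5.000,1.048)
cell (4,7): code 1001 → (5.000,7.316)–(4.000,7.344)
cell (5,1): code 0110 → (5.000,1.048)–(6.000,1.625)
cell (5,6): code 1011 → (6.000,6.818)–(5.651,7.000)
cell (5,7): code 0001 → (5.651,7.000)–(5.000,7.316)
cell (6,1): code 0010 → (6.000,1.625)–(6.365,2.000)
cell (6,2): code 0011 → (6.365,2.000)–(6.920,3.000)
cell (6,3): code 0111 → (6.920,3.000)–(7.000,3.391)
cell (6,5): code 1011 → (7.000,5.268)–(6.726,6.000)
cell (6,6): code 0001 → (6.726,6.000)–(6.000,6.818)
cell (7,3): code 0010 → (7.000,3.391)–(7.169,4.000)
cell (7,4): code 0011 → (7.169,4.000)–(7.104,5.000)
cell (7,5): code 0001 → (7.104,5.000)–(7.000,5.268)
total: 26 segments, chained into 1 closed loop(s), length Σ = 19.271110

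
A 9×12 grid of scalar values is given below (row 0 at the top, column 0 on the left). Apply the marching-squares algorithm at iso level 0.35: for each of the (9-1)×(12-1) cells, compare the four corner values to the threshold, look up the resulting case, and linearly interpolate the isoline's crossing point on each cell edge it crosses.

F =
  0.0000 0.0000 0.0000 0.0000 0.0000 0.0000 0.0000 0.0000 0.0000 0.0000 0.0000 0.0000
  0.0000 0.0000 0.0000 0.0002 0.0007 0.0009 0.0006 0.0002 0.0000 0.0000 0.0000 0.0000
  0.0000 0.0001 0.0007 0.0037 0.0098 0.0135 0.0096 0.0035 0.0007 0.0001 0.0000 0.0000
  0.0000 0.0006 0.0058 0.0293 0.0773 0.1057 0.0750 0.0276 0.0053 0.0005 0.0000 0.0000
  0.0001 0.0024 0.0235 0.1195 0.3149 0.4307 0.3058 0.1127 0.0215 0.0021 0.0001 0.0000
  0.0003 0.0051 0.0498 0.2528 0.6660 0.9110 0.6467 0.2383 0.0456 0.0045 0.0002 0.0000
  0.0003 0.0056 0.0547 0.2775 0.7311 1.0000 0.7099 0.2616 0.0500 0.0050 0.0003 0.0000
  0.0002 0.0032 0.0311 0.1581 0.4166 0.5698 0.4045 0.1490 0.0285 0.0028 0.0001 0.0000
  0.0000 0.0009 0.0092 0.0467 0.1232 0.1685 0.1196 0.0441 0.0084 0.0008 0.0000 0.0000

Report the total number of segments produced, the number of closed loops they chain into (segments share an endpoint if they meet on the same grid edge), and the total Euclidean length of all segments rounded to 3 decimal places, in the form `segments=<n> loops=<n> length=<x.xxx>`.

cell (3,4): code 0100 → (3.752,5.000)–(4.000,4.303)
cell (3,5): code 1000 → (4.000,5.646)–(3.752,5.000)
cell (4,3): code 0100 → (4.100,4.000)–(5.000,3.235)
cell (4,4): code 1110 → (4.000,4.303)–(4.100,4.000)
cell (4,5): code 1101 → (4.130,6.000)–(4.000,5.646)
cell (4,6): code 1000 → (5.000,6.726)–(4.130,6.000)
cell (5,3): code 0110 → (5.000,3.235)–(6.000,3.160)
cell (5,6): code 1001 → (6.000,6.803)–(5.000,6.726)
cell (6,3): code 0110 → (6.000,3.160)–(7.000,3.742)
cell (6,6): code 1001 → (7.000,6.213)–(6.000,6.803)
cell (7,3): code 0010 → (7.000,3.742)–(7.227,4.000)
cell (7,4): code 0011 → (7.227,4.000)–(7.548,5.000)
cell (7,5): code 0011 → (7.548,5.000)–(7.191,6.000)
cell (7,6): code 0001 → (7.191,6.000)–(7.000,6.213)
total: 14 segments, chained into 1 closed loop(s), length Σ = 11.508379

segments=14 loops=1 length=11.508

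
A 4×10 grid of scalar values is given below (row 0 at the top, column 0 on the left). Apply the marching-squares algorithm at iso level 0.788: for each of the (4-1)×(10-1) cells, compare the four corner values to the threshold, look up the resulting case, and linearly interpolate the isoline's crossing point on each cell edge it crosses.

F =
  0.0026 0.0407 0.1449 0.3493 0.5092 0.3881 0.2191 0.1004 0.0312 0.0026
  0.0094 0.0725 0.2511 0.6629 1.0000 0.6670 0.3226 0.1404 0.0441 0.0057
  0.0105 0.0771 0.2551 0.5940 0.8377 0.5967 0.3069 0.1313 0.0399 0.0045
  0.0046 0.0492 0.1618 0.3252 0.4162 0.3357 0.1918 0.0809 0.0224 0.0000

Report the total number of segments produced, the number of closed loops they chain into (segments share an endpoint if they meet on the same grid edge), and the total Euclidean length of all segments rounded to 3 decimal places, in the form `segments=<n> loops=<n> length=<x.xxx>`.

segments=6 loops=1 length=4.181

cell (0,3): code 0100 → (0.568,4.000)–(1.000,3.371)
cell (0,4): code 1000 → (1.000,4.637)–(0.568,4.000)
cell (1,3): code 0110 → (1.000,3.371)–(2.000,3.796)
cell (1,4): code 1001 → (2.000,4.206)–(1.000,4.637)
cell (2,3): code 0010 → (2.000,3.796)–(2.118,4.000)
cell (2,4): code 0001 → (2.118,4.000)–(2.000,4.206)
total: 6 segments, chained into 1 closed loop(s), length Σ = 4.180654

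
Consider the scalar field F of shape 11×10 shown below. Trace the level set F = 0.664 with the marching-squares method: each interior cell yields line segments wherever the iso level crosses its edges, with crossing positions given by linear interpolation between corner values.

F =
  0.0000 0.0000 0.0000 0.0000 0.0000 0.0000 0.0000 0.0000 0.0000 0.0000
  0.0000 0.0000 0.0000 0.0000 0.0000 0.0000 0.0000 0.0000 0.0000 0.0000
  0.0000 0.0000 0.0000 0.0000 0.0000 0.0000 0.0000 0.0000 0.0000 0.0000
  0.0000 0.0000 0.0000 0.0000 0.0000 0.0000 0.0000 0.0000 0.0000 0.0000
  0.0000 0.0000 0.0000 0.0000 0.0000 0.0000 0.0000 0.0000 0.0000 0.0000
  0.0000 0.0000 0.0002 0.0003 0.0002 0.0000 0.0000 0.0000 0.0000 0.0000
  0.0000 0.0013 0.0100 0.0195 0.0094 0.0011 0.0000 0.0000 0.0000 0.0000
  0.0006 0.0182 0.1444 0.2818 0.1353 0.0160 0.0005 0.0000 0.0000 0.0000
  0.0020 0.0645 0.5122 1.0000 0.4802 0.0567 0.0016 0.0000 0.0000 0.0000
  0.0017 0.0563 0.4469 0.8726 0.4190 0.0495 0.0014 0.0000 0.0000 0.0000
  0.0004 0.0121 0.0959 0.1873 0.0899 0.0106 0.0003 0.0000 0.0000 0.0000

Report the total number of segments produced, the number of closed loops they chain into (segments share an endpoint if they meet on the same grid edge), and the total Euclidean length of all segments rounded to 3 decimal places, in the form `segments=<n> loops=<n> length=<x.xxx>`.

segments=6 loops=1 length=4.796

cell (7,2): code 0100 → (7.532,3.000)–(8.000,2.311)
cell (7,3): code 1000 → (8.000,3.646)–(7.532,3.000)
cell (8,2): code 0110 → (8.000,2.311)–(9.000,2.510)
cell (8,3): code 1001 → (9.000,3.460)–(8.000,3.646)
cell (9,2): code 0010 → (9.000,2.510)–(9.304,3.000)
cell (9,3): code 0001 → (9.304,3.000)–(9.000,3.460)
total: 6 segments, chained into 1 closed loop(s), length Σ = 4.795768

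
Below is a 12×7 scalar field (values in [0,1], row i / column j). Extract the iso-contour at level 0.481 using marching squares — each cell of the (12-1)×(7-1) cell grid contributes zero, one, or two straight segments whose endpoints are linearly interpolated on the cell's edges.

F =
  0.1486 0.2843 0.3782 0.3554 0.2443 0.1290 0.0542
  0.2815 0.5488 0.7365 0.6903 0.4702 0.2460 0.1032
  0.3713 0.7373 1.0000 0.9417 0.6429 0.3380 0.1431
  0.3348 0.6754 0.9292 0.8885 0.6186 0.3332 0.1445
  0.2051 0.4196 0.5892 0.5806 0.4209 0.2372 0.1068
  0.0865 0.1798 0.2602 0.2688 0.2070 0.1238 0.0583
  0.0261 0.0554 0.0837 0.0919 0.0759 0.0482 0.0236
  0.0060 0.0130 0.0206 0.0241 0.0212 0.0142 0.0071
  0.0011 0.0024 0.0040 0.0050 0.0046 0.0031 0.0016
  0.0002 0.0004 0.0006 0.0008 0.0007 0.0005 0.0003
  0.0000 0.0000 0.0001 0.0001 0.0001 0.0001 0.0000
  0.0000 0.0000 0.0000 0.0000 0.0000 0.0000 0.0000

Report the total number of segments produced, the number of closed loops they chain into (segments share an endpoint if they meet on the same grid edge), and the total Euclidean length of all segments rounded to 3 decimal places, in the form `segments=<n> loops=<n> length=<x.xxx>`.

segments=16 loops=1 length=12.997

cell (0,0): code 0100 → (0.744,1.000)–(1.000,0.746)
cell (0,1): code 1100 → (0.287,2.000)–(0.744,1.000)
cell (0,2): code 1100 → (0.375,3.000)–(0.287,2.000)
cell (0,3): code 1000 → (1.000,3.951)–(0.375,3.000)
cell (1,0): code 0110 → (1.000,0.746)–(2.000,0.300)
cell (1,3): code 1101 → (1.063,4.000)–(1.000,3.951)
cell (1,4): code 1000 → (2.000,4.531)–(1.063,4.000)
cell (2,0): code 0110 → (2.000,0.300)–(3.000,0.429)
cell (2,4): code 1001 → (3.000,4.482)–(2.000,4.531)
cell (3,0): code 0010 → (3.000,0.429)–(3.760,1.000)
cell (3,1): code 0111 → (3.760,1.000)–(4.000,1.362)
cell (3,3): code 1011 → (4.000,3.624)–(3.696,4.000)
cell (3,4): code 0001 → (3.696,4.000)–(3.000,4.482)
cell (4,1): code 0010 → (4.000,1.362)–(4.329,2.000)
cell (4,2): code 0011 → (4.329,2.000)–(4.319,3.000)
cell (4,3): code 0001 → (4.319,3.000)–(4.000,3.624)
total: 16 segments, chained into 1 closed loop(s), length Σ = 12.997193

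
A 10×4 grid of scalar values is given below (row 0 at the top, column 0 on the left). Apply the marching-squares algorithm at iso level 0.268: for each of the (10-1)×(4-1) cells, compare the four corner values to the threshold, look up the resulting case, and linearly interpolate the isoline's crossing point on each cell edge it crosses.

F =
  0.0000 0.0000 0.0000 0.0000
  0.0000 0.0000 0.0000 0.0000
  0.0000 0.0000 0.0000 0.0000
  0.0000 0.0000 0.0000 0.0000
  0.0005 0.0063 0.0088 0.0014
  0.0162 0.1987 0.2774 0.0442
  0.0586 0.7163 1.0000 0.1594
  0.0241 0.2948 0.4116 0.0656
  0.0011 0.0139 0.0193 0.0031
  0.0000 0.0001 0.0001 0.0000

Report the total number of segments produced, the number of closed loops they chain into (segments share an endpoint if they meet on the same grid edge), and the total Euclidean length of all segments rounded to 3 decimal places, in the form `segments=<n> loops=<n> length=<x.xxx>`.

segments=10 loops=1 length=7.454

cell (4,1): code 0100 → (4.965,2.000)–(5.000,1.881)
cell (4,2): code 1000 → (5.000,2.040)–(4.965,2.000)
cell (5,0): code 0100 → (5.134,1.000)–(6.000,0.318)
cell (5,1): code 1110 → (5.000,1.881)–(5.134,1.000)
cell (5,2): code 1001 → (6.000,2.871)–(5.000,2.040)
cell (6,0): code 0110 → (6.000,0.318)–(7.000,0.901)
cell (6,2): code 1001 → (7.000,2.415)–(6.000,2.871)
cell (7,0): code 0010 → (7.000,0.901)–(7.095,1.000)
cell (7,1): code 0011 → (7.095,1.000)–(7.366,2.000)
cell (7,2): code 0001 → (7.366,2.000)–(7.000,2.415)
total: 10 segments, chained into 1 closed loop(s), length Σ = 7.453744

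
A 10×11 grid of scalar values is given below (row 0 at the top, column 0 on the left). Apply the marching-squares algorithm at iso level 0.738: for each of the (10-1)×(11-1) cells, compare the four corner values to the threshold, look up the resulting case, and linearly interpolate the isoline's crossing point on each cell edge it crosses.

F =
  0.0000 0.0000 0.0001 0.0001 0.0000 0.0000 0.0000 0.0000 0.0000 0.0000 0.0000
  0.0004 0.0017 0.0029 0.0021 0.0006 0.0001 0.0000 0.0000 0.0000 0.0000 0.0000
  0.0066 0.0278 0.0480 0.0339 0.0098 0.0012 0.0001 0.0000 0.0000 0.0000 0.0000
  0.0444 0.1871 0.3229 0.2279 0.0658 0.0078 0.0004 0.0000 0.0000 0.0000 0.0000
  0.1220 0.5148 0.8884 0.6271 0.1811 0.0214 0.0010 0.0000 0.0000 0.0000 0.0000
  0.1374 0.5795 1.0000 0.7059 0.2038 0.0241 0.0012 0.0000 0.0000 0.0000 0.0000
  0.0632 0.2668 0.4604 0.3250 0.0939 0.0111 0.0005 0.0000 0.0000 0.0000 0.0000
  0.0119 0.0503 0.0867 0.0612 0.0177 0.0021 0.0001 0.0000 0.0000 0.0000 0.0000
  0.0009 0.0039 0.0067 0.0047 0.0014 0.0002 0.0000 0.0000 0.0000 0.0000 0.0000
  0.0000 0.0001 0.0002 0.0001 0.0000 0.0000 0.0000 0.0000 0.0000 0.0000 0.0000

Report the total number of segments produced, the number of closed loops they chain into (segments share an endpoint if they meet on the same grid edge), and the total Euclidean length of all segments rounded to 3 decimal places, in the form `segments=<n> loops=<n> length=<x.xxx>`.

cell (3,1): code 0100 → (3.734,2.000)–(4.000,1.597)
cell (3,2): code 1000 → (4.000,2.576)–(3.734,2.000)
cell (4,1): code 0110 → (4.000,1.597)–(5.000,1.377)
cell (4,2): code 1001 → (5.000,2.891)–(4.000,2.576)
cell (5,1): code 0010 → (5.000,1.377)–(5.486,2.000)
cell (5,2): code 0001 → (5.486,2.000)–(5.000,2.891)
total: 6 segments, chained into 1 closed loop(s), length Σ = 4.993587

segments=6 loops=1 length=4.994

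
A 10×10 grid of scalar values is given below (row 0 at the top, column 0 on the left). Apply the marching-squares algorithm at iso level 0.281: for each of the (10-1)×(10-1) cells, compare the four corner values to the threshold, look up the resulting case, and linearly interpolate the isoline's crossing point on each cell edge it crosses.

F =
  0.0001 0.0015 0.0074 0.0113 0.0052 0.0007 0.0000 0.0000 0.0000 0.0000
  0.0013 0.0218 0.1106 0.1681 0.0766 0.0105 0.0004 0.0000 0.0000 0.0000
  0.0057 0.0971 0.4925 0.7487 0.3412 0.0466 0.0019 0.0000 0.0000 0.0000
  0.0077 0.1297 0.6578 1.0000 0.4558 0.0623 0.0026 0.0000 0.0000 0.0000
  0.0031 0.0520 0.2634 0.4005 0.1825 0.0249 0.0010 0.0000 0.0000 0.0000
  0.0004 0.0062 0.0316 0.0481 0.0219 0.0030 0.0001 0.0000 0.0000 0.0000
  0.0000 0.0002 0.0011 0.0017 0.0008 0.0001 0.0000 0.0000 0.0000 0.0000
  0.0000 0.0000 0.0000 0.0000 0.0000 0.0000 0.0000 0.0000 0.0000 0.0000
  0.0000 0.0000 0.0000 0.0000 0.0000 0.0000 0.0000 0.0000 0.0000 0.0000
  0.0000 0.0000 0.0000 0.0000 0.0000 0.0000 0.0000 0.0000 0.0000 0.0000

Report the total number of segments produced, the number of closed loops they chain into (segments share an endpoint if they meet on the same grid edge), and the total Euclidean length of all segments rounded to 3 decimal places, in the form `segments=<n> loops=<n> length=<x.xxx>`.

cell (1,1): code 0100 → (1.446,2.000)–(2.000,1.465)
cell (1,2): code 1100 → (1.194,3.000)–(1.446,2.000)
cell (1,3): code 1100 → (1.772,4.000)–(1.194,3.000)
cell (1,4): code 1000 → (2.000,4.204)–(1.772,4.000)
cell (2,1): code 0110 → (2.000,1.465)–(3.000,1.286)
cell (2,4): code 1001 → (3.000,4.444)–(2.000,4.204)
cell (3,1): code 0010 → (3.000,1.286)–(3.955,2.000)
cell (3,2): code 0111 → (3.955,2.000)–(4.000,2.128)
cell (3,3): code 1011 → (4.000,3.548)–(3.640,4.000)
cell (3,4): code 0001 → (3.640,4.000)–(3.000,4.444)
cell (4,2): code 0010 → (4.000,2.128)–(4.339,3.000)
cell (4,3): code 0001 → (4.339,3.000)–(4.000,3.548)
total: 12 segments, chained into 1 closed loop(s), length Σ = 9.571036

segments=12 loops=1 length=9.571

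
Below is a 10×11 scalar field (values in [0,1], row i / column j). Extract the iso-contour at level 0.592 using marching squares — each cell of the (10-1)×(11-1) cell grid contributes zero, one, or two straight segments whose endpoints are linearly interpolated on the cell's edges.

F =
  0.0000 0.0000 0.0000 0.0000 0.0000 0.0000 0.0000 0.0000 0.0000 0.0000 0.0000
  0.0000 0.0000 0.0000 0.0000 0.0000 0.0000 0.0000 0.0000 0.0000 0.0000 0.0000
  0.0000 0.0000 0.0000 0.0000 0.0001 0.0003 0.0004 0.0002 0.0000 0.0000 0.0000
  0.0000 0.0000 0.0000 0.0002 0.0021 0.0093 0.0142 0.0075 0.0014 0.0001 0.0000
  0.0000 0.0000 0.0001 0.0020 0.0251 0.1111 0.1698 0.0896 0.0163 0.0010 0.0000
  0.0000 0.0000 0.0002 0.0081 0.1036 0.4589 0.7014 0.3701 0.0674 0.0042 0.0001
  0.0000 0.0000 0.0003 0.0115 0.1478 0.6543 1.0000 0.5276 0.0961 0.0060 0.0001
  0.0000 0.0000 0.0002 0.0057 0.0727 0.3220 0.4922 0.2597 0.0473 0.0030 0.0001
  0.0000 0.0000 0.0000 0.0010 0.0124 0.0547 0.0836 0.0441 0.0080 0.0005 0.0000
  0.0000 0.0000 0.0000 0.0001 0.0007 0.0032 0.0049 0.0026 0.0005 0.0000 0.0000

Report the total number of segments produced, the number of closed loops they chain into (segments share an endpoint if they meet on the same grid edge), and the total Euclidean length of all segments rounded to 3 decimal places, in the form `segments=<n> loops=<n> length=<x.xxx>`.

segments=8 loops=1 length=5.813

cell (4,5): code 0100 → (4.794,6.000)–(5.000,5.549)
cell (4,6): code 1000 → (5.000,6.330)–(4.794,6.000)
cell (5,4): code 0100 → (5.681,5.000)–(6.000,4.877)
cell (5,5): code 1110 → (5.000,5.549)–(5.681,5.000)
cell (5,6): code 1001 → (6.000,6.864)–(5.000,6.330)
cell (6,4): code 0010 → (6.000,4.877)–(6.187,5.000)
cell (6,5): code 0011 → (6.187,5.000)–(6.803,6.000)
cell (6,6): code 0001 → (6.803,6.000)–(6.000,6.864)
total: 8 segments, chained into 1 closed loop(s), length Σ = 5.813197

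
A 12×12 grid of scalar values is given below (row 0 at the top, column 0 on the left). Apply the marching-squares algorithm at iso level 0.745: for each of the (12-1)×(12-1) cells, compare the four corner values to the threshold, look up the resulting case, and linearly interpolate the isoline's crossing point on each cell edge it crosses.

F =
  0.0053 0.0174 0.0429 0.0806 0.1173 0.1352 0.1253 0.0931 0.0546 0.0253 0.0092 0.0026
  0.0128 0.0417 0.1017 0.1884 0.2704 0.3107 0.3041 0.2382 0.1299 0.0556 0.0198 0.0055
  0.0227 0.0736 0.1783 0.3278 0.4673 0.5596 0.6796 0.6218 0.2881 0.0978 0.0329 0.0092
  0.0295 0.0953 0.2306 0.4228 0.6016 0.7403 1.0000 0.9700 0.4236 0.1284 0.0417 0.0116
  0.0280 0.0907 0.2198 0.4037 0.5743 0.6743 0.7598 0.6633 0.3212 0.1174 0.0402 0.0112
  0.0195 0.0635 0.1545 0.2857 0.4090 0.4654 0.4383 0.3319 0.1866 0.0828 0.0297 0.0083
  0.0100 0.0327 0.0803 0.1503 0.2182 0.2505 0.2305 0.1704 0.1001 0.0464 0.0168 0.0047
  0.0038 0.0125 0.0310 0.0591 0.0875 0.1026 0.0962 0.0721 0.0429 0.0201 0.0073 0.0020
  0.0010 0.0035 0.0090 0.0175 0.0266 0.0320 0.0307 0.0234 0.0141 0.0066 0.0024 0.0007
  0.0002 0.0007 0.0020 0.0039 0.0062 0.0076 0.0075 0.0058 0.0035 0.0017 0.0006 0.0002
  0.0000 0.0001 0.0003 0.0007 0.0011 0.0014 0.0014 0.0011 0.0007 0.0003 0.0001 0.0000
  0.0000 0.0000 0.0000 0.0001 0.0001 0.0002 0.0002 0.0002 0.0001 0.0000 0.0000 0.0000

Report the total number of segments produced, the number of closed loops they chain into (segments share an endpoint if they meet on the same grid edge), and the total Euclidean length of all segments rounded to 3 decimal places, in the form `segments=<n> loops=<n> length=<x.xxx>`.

segments=8 loops=1 length=6.396

cell (2,5): code 0100 → (2.204,6.000)–(3.000,5.018)
cell (2,6): code 1100 → (2.354,7.000)–(2.204,6.000)
cell (2,7): code 1000 → (3.000,7.412)–(2.354,7.000)
cell (3,5): code 0110 → (3.000,5.018)–(4.000,5.827)
cell (3,6): code 1011 → (4.000,6.153)–(3.734,7.000)
cell (3,7): code 0001 → (3.734,7.000)–(3.000,7.412)
cell (4,5): code 0010 → (4.000,5.827)–(4.046,6.000)
cell (4,6): code 0001 → (4.046,6.000)–(4.000,6.153)
total: 8 segments, chained into 1 closed loop(s), length Σ = 6.395545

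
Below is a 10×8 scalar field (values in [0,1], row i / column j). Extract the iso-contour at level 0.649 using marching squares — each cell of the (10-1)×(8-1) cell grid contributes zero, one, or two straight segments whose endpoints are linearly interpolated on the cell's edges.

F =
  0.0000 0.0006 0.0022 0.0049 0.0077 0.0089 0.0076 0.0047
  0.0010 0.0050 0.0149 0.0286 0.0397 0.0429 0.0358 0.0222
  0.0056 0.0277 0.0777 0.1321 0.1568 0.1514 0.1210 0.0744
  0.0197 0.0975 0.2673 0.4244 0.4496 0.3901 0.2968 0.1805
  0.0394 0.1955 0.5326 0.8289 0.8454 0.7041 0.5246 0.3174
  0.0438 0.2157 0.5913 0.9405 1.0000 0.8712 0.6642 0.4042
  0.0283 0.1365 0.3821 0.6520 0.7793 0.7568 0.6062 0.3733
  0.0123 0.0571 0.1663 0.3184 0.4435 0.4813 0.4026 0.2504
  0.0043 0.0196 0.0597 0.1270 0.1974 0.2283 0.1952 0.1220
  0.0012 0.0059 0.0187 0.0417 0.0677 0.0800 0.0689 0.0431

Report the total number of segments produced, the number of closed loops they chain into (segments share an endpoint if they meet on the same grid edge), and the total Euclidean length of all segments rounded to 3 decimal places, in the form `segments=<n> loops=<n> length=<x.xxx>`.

segments=14 loops=1 length=10.690

cell (3,2): code 0100 → (3.555,3.000)–(4.000,2.393)
cell (3,3): code 1100 → (3.504,4.000)–(3.555,3.000)
cell (3,4): code 1100 → (3.825,5.000)–(3.504,4.000)
cell (3,5): code 1000 → (4.000,5.307)–(3.825,5.000)
cell (4,2): code 0110 → (4.000,2.393)–(5.000,2.165)
cell (4,5): code 1101 → (4.891,6.000)–(4.000,5.307)
cell (4,6): code 1000 → (5.000,6.058)–(4.891,6.000)
cell (5,2): code 0110 → (5.000,2.165)–(6.000,2.989)
cell (5,5): code 1011 → (6.000,5.716)–(5.262,6.000)
cell (5,6): code 0001 → (5.262,6.000)–(5.000,6.058)
cell (6,2): code 0010 → (6.000,2.989)–(6.009,3.000)
cell (6,3): code 0011 → (6.009,3.000)–(6.388,4.000)
cell (6,4): code 0011 → (6.388,4.000)–(6.391,5.000)
cell (6,5): code 0001 → (6.391,5.000)–(6.000,5.716)
total: 14 segments, chained into 1 closed loop(s), length Σ = 10.690053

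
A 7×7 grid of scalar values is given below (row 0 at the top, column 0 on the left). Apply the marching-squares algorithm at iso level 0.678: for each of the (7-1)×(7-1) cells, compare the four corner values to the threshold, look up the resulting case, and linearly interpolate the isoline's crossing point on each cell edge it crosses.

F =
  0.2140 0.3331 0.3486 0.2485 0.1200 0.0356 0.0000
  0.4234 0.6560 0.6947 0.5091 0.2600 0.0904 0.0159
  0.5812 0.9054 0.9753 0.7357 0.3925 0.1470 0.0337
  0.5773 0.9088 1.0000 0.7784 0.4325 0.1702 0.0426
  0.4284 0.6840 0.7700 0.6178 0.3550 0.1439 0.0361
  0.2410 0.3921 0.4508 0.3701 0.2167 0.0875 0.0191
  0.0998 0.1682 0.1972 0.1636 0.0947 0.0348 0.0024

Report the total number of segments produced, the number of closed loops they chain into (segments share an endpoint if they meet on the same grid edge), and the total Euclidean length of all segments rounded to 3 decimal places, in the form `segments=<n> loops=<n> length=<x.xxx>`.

cell (0,1): code 0100 → (0.952,2.000)–(1.000,1.568)
cell (0,2): code 1000 → (1.000,2.090)–(0.952,2.000)
cell (1,0): code 0100 → (1.088,1.000)–(2.000,0.299)
cell (1,1): code 1110 → (1.000,1.568)–(1.088,1.000)
cell (1,2): code 1101 → (1.745,3.000)–(1.000,2.090)
cell (1,3): code 1000 → (2.000,3.168)–(1.745,3.000)
cell (2,0): code 0110 → (2.000,0.299)–(3.000,0.304)
cell (2,3): code 1001 → (3.000,3.290)–(2.000,3.168)
cell (3,0): code 0110 → (3.000,0.304)–(4.000,0.977)
cell (3,2): code 1011 → (4.000,2.604)–(3.625,3.000)
cell (3,3): code 0001 → (3.625,3.000)–(3.000,3.290)
cell (4,0): code 0010 → (4.000,0.977)–(4.021,1.000)
cell (4,1): code 0011 → (4.021,1.000)–(4.288,2.000)
cell (4,2): code 0001 → (4.288,2.000)–(4.000,2.604)
total: 14 segments, chained into 1 closed loop(s), length Σ = 9.926342

segments=14 loops=1 length=9.926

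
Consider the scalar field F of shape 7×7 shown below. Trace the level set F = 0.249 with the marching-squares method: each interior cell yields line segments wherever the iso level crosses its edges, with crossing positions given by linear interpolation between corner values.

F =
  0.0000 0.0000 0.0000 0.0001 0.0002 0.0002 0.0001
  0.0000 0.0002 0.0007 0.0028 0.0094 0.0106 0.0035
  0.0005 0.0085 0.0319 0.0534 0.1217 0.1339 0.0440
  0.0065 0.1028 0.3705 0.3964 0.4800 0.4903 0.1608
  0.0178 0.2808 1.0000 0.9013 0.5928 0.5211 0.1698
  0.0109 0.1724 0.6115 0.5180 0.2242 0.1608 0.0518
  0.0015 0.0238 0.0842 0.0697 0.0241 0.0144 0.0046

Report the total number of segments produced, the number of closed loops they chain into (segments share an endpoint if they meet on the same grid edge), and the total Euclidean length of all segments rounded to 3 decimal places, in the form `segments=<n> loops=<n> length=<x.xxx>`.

segments=16 loops=1 length=13.228

cell (2,1): code 0100 → (2.641,2.000)–(3.000,1.546)
cell (2,2): code 1100 → (2.570,3.000)–(2.641,2.000)
cell (2,3): code 1100 → (2.355,4.000)–(2.570,3.000)
cell (2,4): code 1100 → (2.323,5.000)–(2.355,4.000)
cell (2,5): code 1000 → (3.000,5.732)–(2.323,5.000)
cell (3,0): code 0100 → (3.821,1.000)–(4.000,0.879)
cell (3,1): code 1110 → (3.000,1.546)–(3.821,1.000)
cell (3,5): code 1001 → (4.000,5.775)–(3.000,5.732)
cell (4,0): code 0010 → (4.000,0.879)–(4.293,1.000)
cell (4,1): code 0111 → (4.293,1.000)–(5.000,1.174)
cell (4,3): code 1011 → (5.000,3.916)–(4.933,4.000)
cell (4,4): code 0011 → (4.933,4.000)–(4.755,5.000)
cell (4,5): code 0001 → (4.755,5.000)–(4.000,5.775)
cell (5,1): code 0010 → (5.000,1.174)–(5.687,2.000)
cell (5,2): code 0011 → (5.687,2.000)–(5.600,3.000)
cell (5,3): code 0001 → (5.600,3.000)–(5.000,3.916)
total: 16 segments, chained into 1 closed loop(s), length Σ = 13.228098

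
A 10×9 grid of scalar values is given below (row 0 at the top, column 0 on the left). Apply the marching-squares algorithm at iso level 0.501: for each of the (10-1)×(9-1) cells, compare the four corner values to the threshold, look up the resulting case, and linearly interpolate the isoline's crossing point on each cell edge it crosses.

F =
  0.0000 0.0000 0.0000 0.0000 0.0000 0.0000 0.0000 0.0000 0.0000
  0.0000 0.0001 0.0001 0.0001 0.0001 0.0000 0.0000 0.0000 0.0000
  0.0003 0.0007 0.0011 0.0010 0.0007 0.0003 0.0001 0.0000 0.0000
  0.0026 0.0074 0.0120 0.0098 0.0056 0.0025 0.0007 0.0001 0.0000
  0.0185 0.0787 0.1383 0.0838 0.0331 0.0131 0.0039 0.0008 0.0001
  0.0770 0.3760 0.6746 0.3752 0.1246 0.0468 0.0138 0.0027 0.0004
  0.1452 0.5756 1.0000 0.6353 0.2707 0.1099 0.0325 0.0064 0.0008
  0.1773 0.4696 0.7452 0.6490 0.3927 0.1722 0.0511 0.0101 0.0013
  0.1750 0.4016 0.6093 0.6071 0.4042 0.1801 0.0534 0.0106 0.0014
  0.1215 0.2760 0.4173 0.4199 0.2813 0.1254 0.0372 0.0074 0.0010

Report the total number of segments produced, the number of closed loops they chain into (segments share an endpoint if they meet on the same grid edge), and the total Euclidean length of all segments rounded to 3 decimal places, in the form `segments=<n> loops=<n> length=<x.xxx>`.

cell (4,1): code 0100 → (4.676,2.000)–(5.000,1.419)
cell (4,2): code 1000 → (5.000,2.580)–(4.676,2.000)
cell (5,0): code 0100 → (5.626,1.000)–(6.000,0.827)
cell (5,1): code 1110 → (5.000,1.419)–(5.626,1.000)
cell (5,2): code 1101 → (5.484,3.000)–(5.000,2.580)
cell (5,3): code 1000 → (6.000,3.368)–(5.484,3.000)
cell (6,0): code 0010 → (6.000,0.827)–(6.704,1.000)
cell (6,1): code 0111 → (6.704,1.000)–(7.000,1.114)
cell (6,3): code 1001 → (7.000,3.577)–(6.000,3.368)
cell (7,1): code 0110 → (7.000,1.114)–(8.000,1.479)
cell (7,3): code 1001 → (8.000,3.523)–(7.000,3.577)
cell (8,1): code 0010 → (8.000,1.479)–(8.564,2.000)
cell (8,2): code 0011 → (8.564,2.000)–(8.567,3.000)
cell (8,3): code 0001 → (8.567,3.000)–(8.000,3.523)
total: 14 segments, chained into 1 closed loop(s), length Σ = 10.438700

segments=14 loops=1 length=10.439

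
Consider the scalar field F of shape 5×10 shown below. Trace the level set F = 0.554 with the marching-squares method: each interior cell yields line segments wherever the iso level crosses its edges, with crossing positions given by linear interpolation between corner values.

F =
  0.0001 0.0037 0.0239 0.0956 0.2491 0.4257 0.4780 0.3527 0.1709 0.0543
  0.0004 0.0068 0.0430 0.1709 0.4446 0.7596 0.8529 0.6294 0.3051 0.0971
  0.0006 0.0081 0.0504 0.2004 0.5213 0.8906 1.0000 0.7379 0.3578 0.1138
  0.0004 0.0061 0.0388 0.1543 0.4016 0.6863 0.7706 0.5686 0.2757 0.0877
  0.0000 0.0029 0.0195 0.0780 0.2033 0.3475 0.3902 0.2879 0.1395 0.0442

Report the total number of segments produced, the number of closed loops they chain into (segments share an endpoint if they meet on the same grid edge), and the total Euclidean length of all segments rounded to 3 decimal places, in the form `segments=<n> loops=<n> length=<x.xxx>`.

segments=12 loops=1 length=10.471

cell (0,4): code 0100 → (0.384,5.000)–(1.000,4.347)
cell (0,5): code 1100 → (0.203,6.000)–(0.384,5.000)
cell (0,6): code 1100 → (0.728,7.000)–(0.203,6.000)
cell (0,7): code 1000 → (1.000,7.233)–(0.728,7.000)
cell (1,4): code 0110 → (1.000,4.347)–(2.000,4.089)
cell (1,7): code 1001 → (2.000,7.484)–(1.000,7.233)
cell (2,4): code 0110 → (2.000,4.089)–(3.000,4.535)
cell (2,7): code 1001 → (3.000,7.050)–(2.000,7.484)
cell (3,4): code 0010 → (3.000,4.535)–(3.390,5.000)
cell (3,5): code 0011 → (3.390,5.000)–(3.569,6.000)
cell (3,6): code 0011 → (3.569,6.000)–(3.052,7.000)
cell (3,7): code 0001 → (3.052,7.000)–(3.000,7.050)
total: 12 segments, chained into 1 closed loop(s), length Σ = 10.471414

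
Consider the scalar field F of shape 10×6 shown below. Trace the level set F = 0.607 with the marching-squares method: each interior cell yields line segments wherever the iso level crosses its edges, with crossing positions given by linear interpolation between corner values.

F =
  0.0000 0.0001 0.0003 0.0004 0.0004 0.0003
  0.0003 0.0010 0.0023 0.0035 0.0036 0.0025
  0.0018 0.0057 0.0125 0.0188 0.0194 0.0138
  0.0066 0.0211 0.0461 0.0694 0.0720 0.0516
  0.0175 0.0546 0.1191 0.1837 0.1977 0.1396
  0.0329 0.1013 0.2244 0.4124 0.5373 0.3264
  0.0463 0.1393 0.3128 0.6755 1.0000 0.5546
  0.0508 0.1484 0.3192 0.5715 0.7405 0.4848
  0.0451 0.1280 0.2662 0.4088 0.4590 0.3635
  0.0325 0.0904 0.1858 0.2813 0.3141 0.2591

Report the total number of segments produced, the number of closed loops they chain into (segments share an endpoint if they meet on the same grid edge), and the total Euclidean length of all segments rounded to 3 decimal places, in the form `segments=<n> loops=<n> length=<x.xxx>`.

segments=8 loops=1 length=6.483

cell (5,2): code 0100 → (5.740,3.000)–(6.000,2.811)
cell (5,3): code 1100 → (5.151,4.000)–(5.740,3.000)
cell (5,4): code 1000 → (6.000,4.882)–(5.151,4.000)
cell (6,2): code 0010 → (6.000,2.811)–(6.659,3.000)
cell (6,3): code 0111 → (6.659,3.000)–(7.000,3.210)
cell (6,4): code 1001 → (7.000,4.522)–(6.000,4.882)
cell (7,3): code 0010 → (7.000,3.210)–(7.474,4.000)
cell (7,4): code 0001 → (7.474,4.000)–(7.000,4.522)
total: 8 segments, chained into 1 closed loop(s), length Σ = 6.482554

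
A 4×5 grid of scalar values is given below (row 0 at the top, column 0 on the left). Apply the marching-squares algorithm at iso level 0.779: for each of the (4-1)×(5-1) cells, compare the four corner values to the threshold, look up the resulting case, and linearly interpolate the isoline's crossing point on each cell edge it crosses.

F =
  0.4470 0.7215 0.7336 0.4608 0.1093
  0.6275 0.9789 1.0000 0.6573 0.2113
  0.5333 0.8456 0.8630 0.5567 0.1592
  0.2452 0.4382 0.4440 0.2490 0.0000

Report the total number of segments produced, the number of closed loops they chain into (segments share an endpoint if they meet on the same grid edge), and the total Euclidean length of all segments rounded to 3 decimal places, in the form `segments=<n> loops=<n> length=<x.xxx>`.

segments=8 loops=1 length=6.752

cell (0,0): code 0100 → (0.223,1.000)–(1.000,0.431)
cell (0,1): code 1100 → (0.170,2.000)–(0.223,1.000)
cell (0,2): code 1000 → (1.000,2.645)–(0.170,2.000)
cell (1,0): code 0110 → (1.000,0.431)–(2.000,0.787)
cell (1,2): code 1001 → (2.000,2.274)–(1.000,2.645)
cell (2,0): code 0010 → (2.000,0.787)–(2.163,1.000)
cell (2,1): code 0011 → (2.163,1.000)–(2.200,2.000)
cell (2,2): code 0001 → (2.200,2.000)–(2.000,2.274)
total: 8 segments, chained into 1 closed loop(s), length Σ = 6.751740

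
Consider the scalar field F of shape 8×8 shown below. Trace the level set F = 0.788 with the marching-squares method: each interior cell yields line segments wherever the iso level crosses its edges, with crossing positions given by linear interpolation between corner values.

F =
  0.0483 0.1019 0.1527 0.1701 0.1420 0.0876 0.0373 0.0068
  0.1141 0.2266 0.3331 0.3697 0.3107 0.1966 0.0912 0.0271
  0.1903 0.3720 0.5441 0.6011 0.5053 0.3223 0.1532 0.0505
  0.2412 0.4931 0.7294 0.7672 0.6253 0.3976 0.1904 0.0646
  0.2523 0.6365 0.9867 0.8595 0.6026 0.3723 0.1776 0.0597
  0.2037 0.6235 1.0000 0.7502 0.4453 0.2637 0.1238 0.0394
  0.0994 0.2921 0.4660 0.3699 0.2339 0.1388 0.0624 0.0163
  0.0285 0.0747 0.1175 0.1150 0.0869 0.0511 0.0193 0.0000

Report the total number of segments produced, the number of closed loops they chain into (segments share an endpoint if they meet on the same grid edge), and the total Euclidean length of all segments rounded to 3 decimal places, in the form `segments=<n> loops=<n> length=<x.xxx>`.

segments=8 loops=1 length=6.496

cell (3,1): code 0100 → (3.228,2.000)–(4.000,1.433)
cell (3,2): code 1100 → (3.225,3.000)–(3.228,2.000)
cell (3,3): code 1000 → (4.000,3.278)–(3.225,3.000)
cell (4,1): code 0110 → (4.000,1.433)–(5.000,1.437)
cell (4,2): code 1011 → (5.000,2.849)–(4.654,3.000)
cell (4,3): code 0001 → (4.654,3.000)–(4.000,3.278)
cell (5,1): code 0010 → (5.000,1.437)–(5.397,2.000)
cell (5,2): code 0001 → (5.397,2.000)–(5.000,2.849)
total: 8 segments, chained into 1 closed loop(s), length Σ = 6.495734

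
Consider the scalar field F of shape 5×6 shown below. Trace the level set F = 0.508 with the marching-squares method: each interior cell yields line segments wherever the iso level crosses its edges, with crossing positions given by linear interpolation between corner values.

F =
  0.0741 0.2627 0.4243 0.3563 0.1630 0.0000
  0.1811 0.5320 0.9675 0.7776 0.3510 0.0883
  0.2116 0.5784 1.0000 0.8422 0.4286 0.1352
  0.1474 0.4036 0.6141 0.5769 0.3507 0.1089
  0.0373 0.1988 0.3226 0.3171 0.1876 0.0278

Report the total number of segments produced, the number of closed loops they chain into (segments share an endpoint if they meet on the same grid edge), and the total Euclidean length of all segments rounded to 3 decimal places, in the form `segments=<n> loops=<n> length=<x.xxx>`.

segments=12 loops=1 length=9.682

cell (0,0): code 0100 → (0.911,1.000)–(1.000,0.932)
cell (0,1): code 1100 → (0.154,2.000)–(0.911,1.000)
cell (0,2): code 1100 → (0.360,3.000)–(0.154,2.000)
cell (0,3): code 1000 → (1.000,3.632)–(0.360,3.000)
cell (1,0): code 0110 → (1.000,0.932)–(2.000,0.808)
cell (1,3): code 1001 → (2.000,3.808)–(1.000,3.632)
cell (2,0): code 0010 → (2.000,0.808)–(2.403,1.000)
cell (2,1): code 0111 → (2.403,1.000)–(3.000,1.496)
cell (2,3): code 1001 → (3.000,3.305)–(2.000,3.808)
cell (3,1): code 0010 → (3.000,1.496)–(3.364,2.000)
cell (3,2): code 0011 → (3.364,2.000)–(3.265,3.000)
cell (3,3): code 0001 → (3.265,3.000)–(3.000,3.305)
total: 12 segments, chained into 1 closed loop(s), length Σ = 9.682292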